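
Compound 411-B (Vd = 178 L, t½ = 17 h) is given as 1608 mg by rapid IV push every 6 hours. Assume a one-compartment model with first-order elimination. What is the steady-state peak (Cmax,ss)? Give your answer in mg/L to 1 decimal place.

41.6 mg/L

τ/t½ = 6/17 ≈ 0.35294, so fraction remaining f = (1/2)^(6/17) ≈ 0.7830.
At steady state, accumulation factor R = 1/(1 − e^(−kτ)) ≈ 4.6083.
Single-dose peak C₀ = D/Vd = 1608/178 ≈ 9.034 mg/L.
Cmax,ss = C₀/(1 − f) ≈ 9.034/0.2170 ≈ 41.631 mg/L.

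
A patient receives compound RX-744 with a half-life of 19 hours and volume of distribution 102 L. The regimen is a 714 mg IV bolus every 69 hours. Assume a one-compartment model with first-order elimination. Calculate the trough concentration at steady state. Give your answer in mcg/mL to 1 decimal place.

Over one 69-h interval, 69/19 ≈ 3.6316 half-lives elapse, leaving f ≈ 0.0807 of each dose.
Accumulation ratio R = 1/(1 − f) ≈ 1/0.9193 ≈ 1.0878.
Each bolus raises the concentration by D/Vd = 714/102 ≈ 7.000 mcg/mL.
Cmax,ss = C₀/(1 − f) ≈ 7.000/0.9193 ≈ 7.614 mcg/mL.
Steady-state trough Cmin,ss = Cmax,ss·f ≈ 7.614 × 0.0807 ≈ 0.614 mcg/mL.

0.6 mcg/mL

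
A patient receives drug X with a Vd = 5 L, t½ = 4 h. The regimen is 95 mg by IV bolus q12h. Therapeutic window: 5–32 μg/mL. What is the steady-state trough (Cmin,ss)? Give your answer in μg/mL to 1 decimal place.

The dosing interval is 3 half-lives, so f = 2^(−3) = 0.125.
Accumulation ratio R = 1/(1 − f) = 1/0.875 = 8/7.
Single-dose peak C₀ = D/Vd = 95/5 = 19 μg/mL.
Steady-state peak Cmax,ss = C₀·R = 19 × 8/7 ≈ 21.714 μg/mL.
Steady-state trough Cmin,ss = Cmax,ss·f ≈ 21.714 × 0.125 ≈ 2.714 μg/mL.
Trough 2.7 μg/mL vs MEC 5 μg/mL: subtherapeutic.

2.7 μg/mL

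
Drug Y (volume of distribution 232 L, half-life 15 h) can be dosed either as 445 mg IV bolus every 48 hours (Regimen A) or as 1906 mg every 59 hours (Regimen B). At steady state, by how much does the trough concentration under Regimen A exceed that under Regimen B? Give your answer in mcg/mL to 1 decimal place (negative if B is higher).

Regimen A: f = (1/2)^(48/15) ≈ 0.1088; Cmin,ss = (445/232)·f/(1−f) ≈ 0.234 mcg/mL.
Regimen B: f = (1/2)^(59/15) ≈ 0.0655; Cmin,ss = (1906/232)·f/(1−f) ≈ 0.576 mcg/mL.
Difference ≈ 0.234 − 0.576 ≈ -0.342 mcg/mL.

-0.3 mcg/mL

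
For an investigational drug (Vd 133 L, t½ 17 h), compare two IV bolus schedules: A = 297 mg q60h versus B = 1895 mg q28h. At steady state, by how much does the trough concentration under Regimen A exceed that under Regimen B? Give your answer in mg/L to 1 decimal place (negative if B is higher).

-6.5 mg/L

Regimen A: f = (1/2)^(60/17) ≈ 0.0866; Cmin,ss = (297/133)·f/(1−f) ≈ 0.212 mg/L.
Regimen B: f = (1/2)^(28/17) ≈ 0.3193; Cmin,ss = (1895/133)·f/(1−f) ≈ 6.683 mg/L.
Difference ≈ 0.212 − 6.683 ≈ -6.471 mg/L.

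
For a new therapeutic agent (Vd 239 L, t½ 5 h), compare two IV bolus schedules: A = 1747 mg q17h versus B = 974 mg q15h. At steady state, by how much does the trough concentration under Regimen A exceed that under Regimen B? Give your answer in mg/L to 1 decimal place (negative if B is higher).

0.2 mg/L

Regimen A: f = (1/2)^(17/5) ≈ 0.0947; Cmin,ss = (1747/239)·f/(1−f) ≈ 0.765 mg/L.
Regimen B: f = (1/2)^(15/5) ≈ 0.1250; Cmin,ss = (974/239)·f/(1−f) ≈ 0.582 mg/L.
Difference ≈ 0.765 − 0.582 ≈ 0.183 mg/L.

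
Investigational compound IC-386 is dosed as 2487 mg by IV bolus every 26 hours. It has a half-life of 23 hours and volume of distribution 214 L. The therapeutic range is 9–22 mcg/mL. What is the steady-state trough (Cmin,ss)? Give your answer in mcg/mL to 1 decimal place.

9.8 mcg/mL

Over one 26-h interval, 26/23 ≈ 1.1304 half-lives elapse, leaving f ≈ 0.4568 of each dose.
Accumulation ratio R = 1/(1 − f) ≈ 1/0.5432 ≈ 1.8409.
Each bolus raises the concentration by D/Vd = 2487/214 ≈ 11.621 mcg/mL.
Cmax,ss = C₀/(1 − f) ≈ 11.621/0.5432 ≈ 21.394 mcg/mL.
Steady-state trough Cmin,ss = Cmax,ss·f ≈ 21.394 × 0.4568 ≈ 9.773 mcg/mL.
Trough 9.8 mcg/mL vs MEC 9 mcg/mL: adequate.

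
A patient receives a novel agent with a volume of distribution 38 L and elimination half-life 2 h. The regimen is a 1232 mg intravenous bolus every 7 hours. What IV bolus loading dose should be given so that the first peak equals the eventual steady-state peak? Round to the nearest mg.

1351 mg

f = (1/2)^(7/2) ≈ 0.088388; accumulation ratio R = 1/(1−f) ≈ 1.09696.
Loading dose to hit Cmax,ss on first dose: D_load = D_maint·R ≈ 1232 × 1.09696 ≈ 1351.45 mg.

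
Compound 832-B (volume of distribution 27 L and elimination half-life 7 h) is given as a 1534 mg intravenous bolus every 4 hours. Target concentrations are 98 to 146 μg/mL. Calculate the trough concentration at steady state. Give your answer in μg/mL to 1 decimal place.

116.9 μg/mL

k = ln2/t½ = ln2/7 ≈ 0.099021 h⁻¹; fraction remaining f = e^(−kτ) = e^(−0.099021×4) ≈ 0.6730.
Each bolus raises the concentration by D/Vd = 1534/27 ≈ 56.815 μg/mL.
Steady-state trough Cmin,ss = C₀·f/(1−f) ≈ 56.815 × 0.6730/0.3270 ≈ 116.931 μg/mL.
Trough 116.9 μg/mL vs MEC 98 μg/mL: adequate.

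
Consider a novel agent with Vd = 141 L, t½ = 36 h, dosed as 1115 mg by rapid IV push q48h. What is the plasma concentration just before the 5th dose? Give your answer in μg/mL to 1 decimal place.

5.1 μg/mL

f = (1/2)^(τ/t½) = (1/2)^(48/36) ≈ 0.3969.
C₀ = D/Vd = 1115/141 ≈ 7.908 μg/mL.
Before the 5th dose, 4 doses have been given. Superposition: Cmin = C₀·(f + f² + … + f^4).
≈ 7.908 × (0.3969 + 0.1575 + 0.0625 + 0.0248) ≈ 7.908 × 0.6417 ≈ 5.075 μg/mL.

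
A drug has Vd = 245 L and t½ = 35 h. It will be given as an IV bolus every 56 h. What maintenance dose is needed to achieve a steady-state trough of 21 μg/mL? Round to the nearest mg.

τ/t½ = 56/35 ≈ 1.6, so f = (1/2)^(56/35) ≈ 0.329877.
Cmin,ss = (D/Vd)·f/(1−f), so D = Cmin,ss·Vd·(1−f)/f.
D = 21 × 245 × (1−f)/f ≈ 21 × 245 × 2.03143 ≈ 10451.71 mg.

10452 mg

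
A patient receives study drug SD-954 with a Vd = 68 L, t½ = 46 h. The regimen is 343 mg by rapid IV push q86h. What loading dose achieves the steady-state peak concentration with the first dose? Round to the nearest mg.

f = (1/2)^(86/46) ≈ 0.273656; accumulation ratio R = 1/(1−f) ≈ 1.37676.
Loading dose to hit Cmax,ss on first dose: D_load = D_maint·R ≈ 343 × 1.37676 ≈ 472.23 mg.

472 mg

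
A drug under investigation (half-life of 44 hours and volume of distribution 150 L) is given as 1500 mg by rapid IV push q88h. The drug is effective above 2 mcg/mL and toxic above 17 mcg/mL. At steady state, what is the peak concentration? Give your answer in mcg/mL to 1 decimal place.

τ = 88 h = 2 half-lives, so f = (1/2)^2 = 0.25.
At steady state, R = 1/(1 − 0.25) = 4/3.
Single-dose peak C₀ = D/Vd = 1500/150 = 10 mcg/mL.
Steady-state peak Cmax,ss = C₀·R = 10 × 4/3 ≈ 13.333 mcg/mL.
Peak 13.3 mcg/mL vs MTC 17 mcg/mL: below toxic threshold.

13.3 mcg/mL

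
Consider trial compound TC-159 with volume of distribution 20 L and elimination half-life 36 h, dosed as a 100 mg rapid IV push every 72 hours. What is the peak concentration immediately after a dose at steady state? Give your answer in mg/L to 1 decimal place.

6.7 mg/L

τ = 72 h = 2 half-lives, so f = (1/2)^2 = 0.25.
Accumulation ratio R = 1/(1 − f) = 1/0.75 = 4/3.
Single-dose peak C₀ = D/Vd = 100/20 = 5 mg/L.
Steady-state peak Cmax,ss = C₀·R = 5 × 4/3 ≈ 6.667 mg/L.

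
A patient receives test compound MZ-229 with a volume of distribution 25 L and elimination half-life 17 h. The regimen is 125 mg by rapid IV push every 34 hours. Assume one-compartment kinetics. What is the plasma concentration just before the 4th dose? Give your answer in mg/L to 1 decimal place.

1.6 mg/L

f = (1/2)^(τ/t½) = (1/2)^(34/17) ≈ 0.2500.
C₀ = D/Vd = 125/25 ≈ 5.000 mg/L.
Before the 4th dose, 3 doses have been given. Superposition: Cmin = C₀·(f + f² + … + f^3).
≈ 5.000 × (0.2500 + 0.0625 + 0.0156) ≈ 5.000 × 0.3281 ≈ 1.641 mg/L.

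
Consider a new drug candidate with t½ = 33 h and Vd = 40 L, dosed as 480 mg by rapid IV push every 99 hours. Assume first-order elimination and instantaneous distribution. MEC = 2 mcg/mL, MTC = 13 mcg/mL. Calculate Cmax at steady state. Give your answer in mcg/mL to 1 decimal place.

τ = 99 h = 3 half-lives, so f = (1/2)^3 = 0.125.
Accumulation ratio R = 1/(1 − f) = 1/0.875 = 8/7.
Single-dose peak C₀ = D/Vd = 480/40 = 12 mcg/mL.
Steady-state peak Cmax,ss = C₀·R = 12 × 8/7 ≈ 13.714 mcg/mL.
Peak 13.7 mcg/mL vs MTC 13 mcg/mL: exceeds toxic threshold.

13.7 mcg/mL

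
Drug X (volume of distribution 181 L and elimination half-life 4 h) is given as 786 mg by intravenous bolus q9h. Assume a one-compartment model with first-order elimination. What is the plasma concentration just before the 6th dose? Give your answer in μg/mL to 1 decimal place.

f = (1/2)^(τ/t½) = (1/2)^(9/4) ≈ 0.2102.
C₀ = D/Vd = 786/181 ≈ 4.343 μg/mL.
Before the 6th dose, 5 doses have been given. Superposition: Cmin = C₀·(f + f² + … + f^5).
≈ 4.343 × (0.2102 + 0.0442 + 0.0093 + 0.0020 + 0.0004) ≈ 4.343 × 0.2661 ≈ 1.156 μg/mL.

1.2 μg/mL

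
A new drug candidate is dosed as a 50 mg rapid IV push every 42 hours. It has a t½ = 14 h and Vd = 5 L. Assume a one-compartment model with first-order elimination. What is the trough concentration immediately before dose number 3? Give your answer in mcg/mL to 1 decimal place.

f = (1/2)^(τ/t½) = (1/2)^(42/14) ≈ 0.1250.
C₀ = D/Vd = 50/5 ≈ 10.000 mcg/mL.
Before the 3rd dose, 2 doses have been given. Superposition: Cmin = C₀·(f + f²).
≈ 10.000 × (0.1250 + 0.0156) ≈ 10.000 × 0.1406 ≈ 1.406 mcg/mL.

1.4 mcg/mL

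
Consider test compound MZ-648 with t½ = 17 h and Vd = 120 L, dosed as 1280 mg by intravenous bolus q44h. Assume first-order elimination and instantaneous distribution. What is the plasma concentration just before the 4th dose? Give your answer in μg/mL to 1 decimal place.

2.1 μg/mL

f = (1/2)^(τ/t½) = (1/2)^(44/17) ≈ 0.1663.
C₀ = D/Vd = 1280/120 ≈ 10.667 μg/mL.
Before the 4th dose, 3 doses have been given. Superposition: Cmin = C₀·(f + f² + … + f^3).
≈ 10.667 × (0.1663 + 0.0277 + 0.0046) ≈ 10.667 × 0.1986 ≈ 2.118 μg/mL.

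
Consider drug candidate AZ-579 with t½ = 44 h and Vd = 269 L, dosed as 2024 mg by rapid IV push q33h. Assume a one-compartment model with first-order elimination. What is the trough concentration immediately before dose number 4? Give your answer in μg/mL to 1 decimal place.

f = (1/2)^(τ/t½) = (1/2)^(33/44) ≈ 0.5946.
C₀ = D/Vd = 2024/269 ≈ 7.524 μg/mL.
Before the 4th dose, 3 doses have been given. Superposition: Cmin = C₀·(f + f² + … + f^3).
≈ 7.524 × (0.5946 + 0.3535 + 0.2102) ≈ 7.524 × 1.1583 ≈ 8.715 μg/mL.

8.7 μg/mL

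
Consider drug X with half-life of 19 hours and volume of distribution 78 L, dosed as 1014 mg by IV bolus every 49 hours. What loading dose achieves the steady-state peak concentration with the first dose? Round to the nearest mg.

1218 mg

f = (1/2)^(49/19) ≈ 0.167363; accumulation ratio R = 1/(1−f) ≈ 1.20100.
Loading dose to hit Cmax,ss on first dose: D_load = D_maint·R ≈ 1014 × 1.20100 ≈ 1217.81 mg.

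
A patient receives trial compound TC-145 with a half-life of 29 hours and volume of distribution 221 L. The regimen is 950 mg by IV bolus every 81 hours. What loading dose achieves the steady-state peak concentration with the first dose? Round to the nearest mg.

1110 mg

f = (1/2)^(81/29) ≈ 0.144275; accumulation ratio R = 1/(1−f) ≈ 1.16860.
Loading dose to hit Cmax,ss on first dose: D_load = D_maint·R ≈ 950 × 1.16860 ≈ 1110.17 mg.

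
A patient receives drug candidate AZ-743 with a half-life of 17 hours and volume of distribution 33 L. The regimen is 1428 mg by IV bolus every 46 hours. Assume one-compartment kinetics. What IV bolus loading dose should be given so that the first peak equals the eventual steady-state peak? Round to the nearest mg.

f = (1/2)^(46/17) ≈ 0.153267; accumulation ratio R = 1/(1−f) ≈ 1.18101.
Loading dose to hit Cmax,ss on first dose: D_load = D_maint·R ≈ 1428 × 1.18101 ≈ 1686.48 mg.

1686 mg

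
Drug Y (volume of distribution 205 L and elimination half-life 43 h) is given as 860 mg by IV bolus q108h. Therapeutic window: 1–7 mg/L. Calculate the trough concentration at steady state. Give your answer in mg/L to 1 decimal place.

0.9 mg/L

τ/t½ = 108/43 ≈ 2.5116, so fraction remaining f = (1/2)^(108/43) ≈ 0.1754.
At steady state, accumulation factor R = 1/(1 − e^(−kτ)) ≈ 1.2127.
Single-dose peak C₀ = D/Vd = 860/205 ≈ 4.195 mg/L.
Cmax,ss = C₀/(1 − f) ≈ 4.195/0.8246 ≈ 5.087 mg/L.
Steady-state trough Cmin,ss = Cmax,ss·f ≈ 5.087 × 0.1754 ≈ 0.892 mg/L.
Trough 0.9 mg/L vs MEC 1 mg/L: subtherapeutic.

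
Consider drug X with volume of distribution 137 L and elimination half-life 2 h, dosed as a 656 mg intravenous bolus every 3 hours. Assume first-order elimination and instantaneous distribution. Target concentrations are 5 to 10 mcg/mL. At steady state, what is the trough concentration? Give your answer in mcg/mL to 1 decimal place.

2.6 mcg/mL

k = ln2/t½ = ln2/2 ≈ 0.346574 h⁻¹; fraction remaining f = e^(−kτ) = e^(−0.346574×3) ≈ 0.3536.
Each bolus raises the concentration by D/Vd = 656/137 ≈ 4.788 mcg/mL.
Steady-state trough Cmin,ss = C₀·f/(1−f) ≈ 4.788 × 0.3536/0.6464 ≈ 2.619 mcg/mL.
Trough 2.6 mcg/mL vs MEC 5 mcg/mL: subtherapeutic.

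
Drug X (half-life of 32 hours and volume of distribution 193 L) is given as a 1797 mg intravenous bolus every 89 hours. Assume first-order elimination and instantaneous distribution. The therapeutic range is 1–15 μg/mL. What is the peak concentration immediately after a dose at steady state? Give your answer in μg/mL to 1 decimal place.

10.9 μg/mL

τ/t½ = 89/32 ≈ 2.7812, so fraction remaining f = (1/2)^(89/32) ≈ 0.1455.
At steady state, accumulation factor R = 1/(1 − e^(−kτ)) ≈ 1.1703.
Each bolus raises the concentration by D/Vd = 1797/193 ≈ 9.311 μg/mL.
Steady-state peak Cmax,ss = C₀·R ≈ 9.311 × 1.1703 ≈ 10.897 μg/mL.
Peak 10.9 μg/mL vs MTC 15 μg/mL: below toxic threshold.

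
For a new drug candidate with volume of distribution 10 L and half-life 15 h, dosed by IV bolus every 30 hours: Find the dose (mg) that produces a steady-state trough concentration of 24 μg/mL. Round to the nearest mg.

720 mg

τ/t½ = 30/15 ≈ 2, so f = (1/2)^(30/15) ≈ 0.250000.
Cmin,ss = (D/Vd)·f/(1−f), so D = Cmin,ss·Vd·(1−f)/f.
D = 24 × 10 × (1−f)/f ≈ 24 × 10 × 3.00000 ≈ 720.00 mg.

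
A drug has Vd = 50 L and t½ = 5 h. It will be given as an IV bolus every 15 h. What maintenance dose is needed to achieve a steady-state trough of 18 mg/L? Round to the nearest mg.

6300 mg

τ/t½ = 15/5 ≈ 3, so f = (1/2)^(15/5) ≈ 0.125000.
Cmin,ss = (D/Vd)·f/(1−f), so D = Cmin,ss·Vd·(1−f)/f.
D = 18 × 50 × (1−f)/f ≈ 18 × 50 × 7.00000 ≈ 6300.00 mg.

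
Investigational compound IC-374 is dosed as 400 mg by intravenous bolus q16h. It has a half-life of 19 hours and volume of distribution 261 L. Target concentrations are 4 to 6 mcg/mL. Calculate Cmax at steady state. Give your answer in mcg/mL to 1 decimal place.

k = ln2/t½ = ln2/19 ≈ 0.036481 h⁻¹; fraction remaining f = e^(−kτ) = e^(−0.036481×16) ≈ 0.5578.
At steady state, accumulation factor R = 1/(1 − e^(−kτ)) ≈ 2.2614.
Single-dose peak C₀ = D/Vd = 400/261 ≈ 1.533 mcg/mL.
Steady-state peak Cmax,ss = C₀·R ≈ 1.533 × 2.2614 ≈ 3.467 mcg/mL.
Peak 3.5 mcg/mL vs MTC 6 mcg/mL: below toxic threshold.

3.5 mcg/mL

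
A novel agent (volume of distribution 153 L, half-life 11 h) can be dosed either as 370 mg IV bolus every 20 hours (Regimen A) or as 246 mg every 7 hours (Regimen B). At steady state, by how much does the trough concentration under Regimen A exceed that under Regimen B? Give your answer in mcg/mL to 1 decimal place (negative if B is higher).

Regimen A: f = (1/2)^(20/11) ≈ 0.2836; Cmin,ss = (370/153)·f/(1−f) ≈ 0.957 mcg/mL.
Regimen B: f = (1/2)^(7/11) ≈ 0.6433; Cmin,ss = (246/153)·f/(1−f) ≈ 2.900 mcg/mL.
Difference ≈ 0.957 − 2.900 ≈ -1.943 mcg/mL.

-1.9 mcg/mL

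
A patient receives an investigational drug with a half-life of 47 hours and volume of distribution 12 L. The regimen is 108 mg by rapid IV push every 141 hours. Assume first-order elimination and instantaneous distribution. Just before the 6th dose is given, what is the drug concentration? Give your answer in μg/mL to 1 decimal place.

f = (1/2)^(τ/t½) = (1/2)^(141/47) ≈ 0.1250.
C₀ = D/Vd = 108/12 ≈ 9.000 μg/mL.
Before the 6th dose, 5 doses have been given. Superposition: Cmin = C₀·(f + f² + … + f^5).
≈ 9.000 × (0.1250 + 0.0156 + 0.0020 + 0.0002 + 0.0000) ≈ 9.000 × 0.1428 ≈ 1.285 μg/mL.

1.3 μg/mL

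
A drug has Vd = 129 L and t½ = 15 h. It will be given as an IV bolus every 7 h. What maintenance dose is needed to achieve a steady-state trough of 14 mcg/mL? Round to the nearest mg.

690 mg

τ/t½ = 7/15 ≈ 0.46667, so f = (1/2)^(7/15) ≈ 0.723635.
Cmin,ss = (D/Vd)·f/(1−f), so D = Cmin,ss·Vd·(1−f)/f.
D = 14 × 129 × (1−f)/f ≈ 14 × 129 × 0.38191 ≈ 689.73 mg.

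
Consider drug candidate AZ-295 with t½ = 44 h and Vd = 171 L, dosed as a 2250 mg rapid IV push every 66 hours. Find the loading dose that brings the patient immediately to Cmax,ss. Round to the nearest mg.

3481 mg

f = (1/2)^(66/44) ≈ 0.353553; accumulation ratio R = 1/(1−f) ≈ 1.54692.
Loading dose to hit Cmax,ss on first dose: D_load = D_maint·R ≈ 2250 × 1.54692 ≈ 3480.57 mg.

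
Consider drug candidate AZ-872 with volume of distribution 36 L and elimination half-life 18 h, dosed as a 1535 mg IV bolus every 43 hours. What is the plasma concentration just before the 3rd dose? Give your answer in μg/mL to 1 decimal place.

f = (1/2)^(τ/t½) = (1/2)^(43/18) ≈ 0.1909.
C₀ = D/Vd = 1535/36 ≈ 42.639 μg/mL.
Before the 3rd dose, 2 doses have been given. Superposition: Cmin = C₀·(f + f²).
≈ 42.639 × (0.1909 + 0.0364) ≈ 42.639 × 0.2273 ≈ 9.692 μg/mL.

9.7 μg/mL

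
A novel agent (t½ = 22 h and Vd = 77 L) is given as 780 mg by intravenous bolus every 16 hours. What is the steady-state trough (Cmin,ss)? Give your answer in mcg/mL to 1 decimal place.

15.5 mcg/mL

k = ln2/t½ = ln2/22 ≈ 0.031507 h⁻¹; fraction remaining f = e^(−kτ) = e^(−0.031507×16) ≈ 0.6040.
Accumulation ratio R = 1/(1 − f) ≈ 1/0.3960 ≈ 2.5253.
Each bolus raises the concentration by D/Vd = 780/77 ≈ 10.130 mcg/mL.
Cmax,ss = C₀/(1 − f) ≈ 10.130/0.3960 ≈ 25.581 mcg/mL.
Steady-state trough Cmin,ss = Cmax,ss·f ≈ 25.581 × 0.6040 ≈ 15.451 mcg/mL.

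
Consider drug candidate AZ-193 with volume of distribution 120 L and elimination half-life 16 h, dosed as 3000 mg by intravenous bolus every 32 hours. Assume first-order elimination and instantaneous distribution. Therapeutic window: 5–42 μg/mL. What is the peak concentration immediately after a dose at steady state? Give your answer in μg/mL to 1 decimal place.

33.3 μg/mL

τ = 32 h = 2 half-lives, so f = (1/2)^2 = 0.25.
Accumulation ratio R = 1/(1 − f) = 1/0.75 = 4/3.
Single-dose peak C₀ = D/Vd = 3000/120 = 25 μg/mL.
Steady-state peak Cmax,ss = C₀·R = 25 × 4/3 ≈ 33.333 μg/mL.
Peak 33.3 μg/mL vs MTC 42 μg/mL: below toxic threshold.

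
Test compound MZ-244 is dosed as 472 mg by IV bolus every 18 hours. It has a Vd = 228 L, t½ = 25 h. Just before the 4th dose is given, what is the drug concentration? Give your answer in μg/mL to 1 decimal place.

f = (1/2)^(τ/t½) = (1/2)^(18/25) ≈ 0.6071.
C₀ = D/Vd = 472/228 ≈ 2.070 μg/mL.
Before the 4th dose, 3 doses have been given. Superposition: Cmin = C₀·(f + f² + … + f^3).
≈ 2.070 × (0.6071 + 0.3686 + 0.2238) ≈ 2.070 × 1.1995 ≈ 2.483 μg/mL.

2.5 μg/mL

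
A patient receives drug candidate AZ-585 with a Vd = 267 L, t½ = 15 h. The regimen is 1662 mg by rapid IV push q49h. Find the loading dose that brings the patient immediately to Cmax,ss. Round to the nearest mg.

1855 mg

f = (1/2)^(49/15) ≈ 0.103905; accumulation ratio R = 1/(1−f) ≈ 1.11595.
Loading dose to hit Cmax,ss on first dose: D_load = D_maint·R ≈ 1662 × 1.11595 ≈ 1854.71 mg.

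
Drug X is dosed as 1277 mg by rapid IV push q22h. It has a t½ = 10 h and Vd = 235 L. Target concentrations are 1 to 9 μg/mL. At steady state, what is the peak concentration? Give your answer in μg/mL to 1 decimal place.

Over one 22-h interval, 22/10 ≈ 2.2 half-lives elapse, leaving f ≈ 0.2176 of each dose.
At steady state, accumulation factor R = 1/(1 − e^(−kτ)) ≈ 1.2781.
Single-dose peak C₀ = D/Vd = 1277/235 ≈ 5.434 μg/mL.
Steady-state peak Cmax,ss = C₀·R ≈ 5.434 × 1.2781 ≈ 6.945 μg/mL.
Peak 6.9 μg/mL vs MTC 9 μg/mL: below toxic threshold.

6.9 μg/mL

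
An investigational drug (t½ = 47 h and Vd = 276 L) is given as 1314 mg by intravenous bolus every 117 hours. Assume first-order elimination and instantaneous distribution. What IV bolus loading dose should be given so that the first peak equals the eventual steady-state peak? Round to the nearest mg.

f = (1/2)^(117/47) ≈ 0.178085; accumulation ratio R = 1/(1−f) ≈ 1.21667.
Loading dose to hit Cmax,ss on first dose: D_load = D_maint·R ≈ 1314 × 1.21667 ≈ 1598.70 mg.

1599 mg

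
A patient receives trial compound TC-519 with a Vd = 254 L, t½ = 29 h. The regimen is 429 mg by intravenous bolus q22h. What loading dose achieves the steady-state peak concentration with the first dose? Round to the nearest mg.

1049 mg

f = (1/2)^(22/29) ≈ 0.591061; accumulation ratio R = 1/(1−f) ≈ 2.44535.
Loading dose to hit Cmax,ss on first dose: D_load = D_maint·R ≈ 429 × 2.44535 ≈ 1049.06 mg.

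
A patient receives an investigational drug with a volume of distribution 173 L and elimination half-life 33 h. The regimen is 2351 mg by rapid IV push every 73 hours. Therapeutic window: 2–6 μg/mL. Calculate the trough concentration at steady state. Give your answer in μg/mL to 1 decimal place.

τ/t½ = 73/33 ≈ 2.2121, so fraction remaining f = (1/2)^(73/33) ≈ 0.2158.
At steady state, accumulation factor R = 1/(1 − e^(−kτ)) ≈ 1.2752.
Single-dose peak C₀ = D/Vd = 2351/173 ≈ 13.590 μg/mL.
Steady-state peak Cmax,ss = C₀·R ≈ 13.590 × 1.2752 ≈ 17.330 μg/mL.
One interval later, Cmin,ss = Cmax,ss·e^(−kτ) ≈ 17.330 × 0.2158 ≈ 3.740 μg/mL.
Trough 3.7 μg/mL vs MEC 2 μg/mL: adequate.

3.7 μg/mL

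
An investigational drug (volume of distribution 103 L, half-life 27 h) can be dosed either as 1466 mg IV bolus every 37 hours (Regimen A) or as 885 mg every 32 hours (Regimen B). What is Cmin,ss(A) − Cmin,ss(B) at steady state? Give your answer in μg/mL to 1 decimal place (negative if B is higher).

2.2 μg/mL

Regimen A: f = (1/2)^(37/27) ≈ 0.3868; Cmin,ss = (1466/103)·f/(1−f) ≈ 8.978 μg/mL.
Regimen B: f = (1/2)^(32/27) ≈ 0.4398; Cmin,ss = (885/103)·f/(1−f) ≈ 6.746 μg/mL.
Difference ≈ 8.978 − 6.746 ≈ 2.232 μg/mL.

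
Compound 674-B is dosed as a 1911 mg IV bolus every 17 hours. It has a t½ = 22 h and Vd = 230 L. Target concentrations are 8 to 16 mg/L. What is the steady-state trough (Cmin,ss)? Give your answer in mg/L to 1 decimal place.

11.7 mg/L

τ/t½ = 17/22 ≈ 0.77273, so fraction remaining f = (1/2)^(17/22) ≈ 0.5853.
Single-dose peak C₀ = D/Vd = 1911/230 ≈ 8.309 mg/L.
Steady-state trough Cmin,ss = C₀·f/(1−f) ≈ 8.309 × 0.5853/0.4147 ≈ 11.727 mg/L.
Trough 11.7 mg/L vs MEC 8 mg/L: adequate.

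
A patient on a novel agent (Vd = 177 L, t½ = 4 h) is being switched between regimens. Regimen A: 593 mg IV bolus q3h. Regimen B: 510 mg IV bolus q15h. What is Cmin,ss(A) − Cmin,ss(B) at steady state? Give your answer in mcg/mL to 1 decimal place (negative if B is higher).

4.7 mcg/mL

Regimen A: f = (1/2)^(3/4) ≈ 0.5946; Cmin,ss = (593/177)·f/(1−f) ≈ 4.914 mcg/mL.
Regimen B: f = (1/2)^(15/4) ≈ 0.0743; Cmin,ss = (510/177)·f/(1−f) ≈ 0.231 mcg/mL.
Difference ≈ 4.914 − 0.231 ≈ 4.683 mcg/mL.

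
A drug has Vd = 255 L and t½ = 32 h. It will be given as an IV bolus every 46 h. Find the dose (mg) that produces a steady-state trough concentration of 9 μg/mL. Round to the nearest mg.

3921 mg

τ/t½ = 46/32 ≈ 1.4375, so f = (1/2)^(46/32) ≈ 0.369207.
Cmin,ss = (D/Vd)·f/(1−f), so D = Cmin,ss·Vd·(1−f)/f.
D = 9 × 255 × (1−f)/f ≈ 9 × 255 × 1.70851 ≈ 3921.03 mg.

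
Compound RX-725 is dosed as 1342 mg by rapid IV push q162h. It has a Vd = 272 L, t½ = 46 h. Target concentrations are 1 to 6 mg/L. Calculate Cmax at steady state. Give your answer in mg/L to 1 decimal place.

τ/t½ = 162/46 ≈ 3.5217, so fraction remaining f = (1/2)^(162/46) ≈ 0.0871.
Accumulation ratio R = 1/(1 − f) ≈ 1/0.9129 ≈ 1.0954.
Single-dose peak C₀ = D/Vd = 1342/272 ≈ 4.934 mg/L.
Steady-state peak Cmax,ss = C₀·R ≈ 4.934 × 1.0954 ≈ 5.405 mg/L.
Peak 5.4 mg/L vs MTC 6 mg/L: below toxic threshold.

5.4 mg/L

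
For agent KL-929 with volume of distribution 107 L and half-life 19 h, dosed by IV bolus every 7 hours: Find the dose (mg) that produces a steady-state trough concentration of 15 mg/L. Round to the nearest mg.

467 mg

τ/t½ = 7/19 ≈ 0.36842, so f = (1/2)^(7/19) ≈ 0.774630.
Cmin,ss = (D/Vd)·f/(1−f), so D = Cmin,ss·Vd·(1−f)/f.
D = 15 × 107 × (1−f)/f ≈ 15 × 107 × 0.29094 ≈ 466.96 mg.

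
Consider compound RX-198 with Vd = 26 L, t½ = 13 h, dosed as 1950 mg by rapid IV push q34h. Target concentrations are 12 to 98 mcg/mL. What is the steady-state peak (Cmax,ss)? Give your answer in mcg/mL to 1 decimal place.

89.6 mcg/mL

Over one 34-h interval, 34/13 ≈ 2.6154 half-lives elapse, leaving f ≈ 0.1632 of each dose.
Accumulation ratio R = 1/(1 − f) ≈ 1/0.8368 ≈ 1.1950.
Each bolus raises the concentration by D/Vd = 1950/26 ≈ 75.000 mcg/mL.
Steady-state peak Cmax,ss = C₀·R ≈ 75.000 × 1.1950 ≈ 89.625 mcg/mL.
Peak 89.6 mcg/mL vs MTC 98 mcg/mL: below toxic threshold.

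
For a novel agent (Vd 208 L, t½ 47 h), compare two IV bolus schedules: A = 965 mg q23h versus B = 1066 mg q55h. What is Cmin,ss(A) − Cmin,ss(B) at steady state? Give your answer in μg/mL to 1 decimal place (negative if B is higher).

Regimen A: f = (1/2)^(23/47) ≈ 0.7123; Cmin,ss = (965/208)·f/(1−f) ≈ 11.486 μg/mL.
Regimen B: f = (1/2)^(55/47) ≈ 0.4444; Cmin,ss = (1066/208)·f/(1−f) ≈ 4.099 μg/mL.
Difference ≈ 11.486 − 4.099 ≈ 7.387 μg/mL.

7.4 μg/mL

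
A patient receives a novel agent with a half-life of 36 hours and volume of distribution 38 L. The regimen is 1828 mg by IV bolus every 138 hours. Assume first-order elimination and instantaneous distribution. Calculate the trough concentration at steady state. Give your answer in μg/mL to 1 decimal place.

k = ln2/t½ = ln2/36 ≈ 0.019254 h⁻¹; fraction remaining f = e^(−kτ) = e^(−0.019254×138) ≈ 0.0702.
Single-dose peak C₀ = D/Vd = 1828/38 ≈ 48.105 μg/mL.
Steady-state trough Cmin,ss = C₀·f/(1−f) ≈ 48.105 × 0.0702/0.9298 ≈ 3.632 μg/mL.

3.6 μg/mL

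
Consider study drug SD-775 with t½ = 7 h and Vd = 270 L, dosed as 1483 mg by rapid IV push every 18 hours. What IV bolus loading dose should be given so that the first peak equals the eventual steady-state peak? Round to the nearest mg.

f = (1/2)^(18/7) ≈ 0.168238; accumulation ratio R = 1/(1−f) ≈ 1.20227.
Loading dose to hit Cmax,ss on first dose: D_load = D_maint·R ≈ 1483 × 1.20227 ≈ 1782.97 mg.

1783 mg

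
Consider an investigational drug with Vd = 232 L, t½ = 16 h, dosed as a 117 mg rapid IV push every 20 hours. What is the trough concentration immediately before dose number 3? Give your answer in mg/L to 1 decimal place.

f = (1/2)^(τ/t½) = (1/2)^(20/16) ≈ 0.4204.
C₀ = D/Vd = 117/232 ≈ 0.504 mg/L.
Before the 3rd dose, 2 doses have been given. Superposition: Cmin = C₀·(f + f²).
≈ 0.504 × (0.4204 + 0.1767) ≈ 0.504 × 0.5971 ≈ 0.301 mg/L.

0.3 mg/L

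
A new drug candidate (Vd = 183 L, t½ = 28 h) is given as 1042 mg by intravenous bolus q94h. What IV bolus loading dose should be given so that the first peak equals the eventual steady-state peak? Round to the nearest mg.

1155 mg

f = (1/2)^(94/28) ≈ 0.097589; accumulation ratio R = 1/(1−f) ≈ 1.10814.
Loading dose to hit Cmax,ss on first dose: D_load = D_maint·R ≈ 1042 × 1.10814 ≈ 1154.68 mg.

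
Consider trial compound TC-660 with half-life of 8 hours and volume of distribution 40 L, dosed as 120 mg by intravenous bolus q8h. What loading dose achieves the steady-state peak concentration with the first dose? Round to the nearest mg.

240 mg

f = (1/2)^(8/8) ≈ 0.500000; accumulation ratio R = 1/(1−f) ≈ 2.00000.
Loading dose to hit Cmax,ss on first dose: D_load = D_maint·R ≈ 120 × 2.00000 ≈ 240.00 mg.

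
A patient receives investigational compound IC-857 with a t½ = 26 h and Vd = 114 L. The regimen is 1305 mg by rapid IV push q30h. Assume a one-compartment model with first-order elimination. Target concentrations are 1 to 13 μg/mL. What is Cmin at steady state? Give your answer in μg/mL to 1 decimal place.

Over one 30-h interval, 30/26 ≈ 1.1538 half-lives elapse, leaving f ≈ 0.4494 of each dose.
Single-dose peak C₀ = D/Vd = 1305/114 ≈ 11.447 μg/mL.
Steady-state trough Cmin,ss = C₀·f/(1−f) ≈ 11.447 × 0.4494/0.5506 ≈ 9.343 μg/mL.
Trough 9.3 μg/mL vs MEC 1 μg/mL: adequate.

9.3 μg/mL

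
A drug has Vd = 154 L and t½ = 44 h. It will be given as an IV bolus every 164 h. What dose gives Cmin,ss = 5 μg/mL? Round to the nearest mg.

τ/t½ = 164/44 ≈ 3.7273, so f = (1/2)^(164/44) ≈ 0.075506.
Cmin,ss = (D/Vd)·f/(1−f), so D = Cmin,ss·Vd·(1−f)/f.
D = 5 × 154 × (1−f)/f ≈ 5 × 154 × 12.24398 ≈ 9427.86 mg.

9428 mg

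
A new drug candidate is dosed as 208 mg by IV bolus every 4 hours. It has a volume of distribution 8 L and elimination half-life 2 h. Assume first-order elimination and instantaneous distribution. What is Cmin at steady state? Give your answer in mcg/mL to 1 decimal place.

The dosing interval is 2 half-lives, so f = 2^(−2) = 0.25.
At steady state, R = 1/(1 − 0.25) = 4/3.
Single-dose peak C₀ = D/Vd = 208/8 = 26 mcg/mL.
Steady-state peak Cmax,ss = C₀·R = 26 × 4/3 ≈ 34.667 mcg/mL.
Steady-state trough Cmin,ss = Cmax,ss·f ≈ 34.667 × 0.25 ≈ 8.667 mcg/mL.

8.7 mcg/mL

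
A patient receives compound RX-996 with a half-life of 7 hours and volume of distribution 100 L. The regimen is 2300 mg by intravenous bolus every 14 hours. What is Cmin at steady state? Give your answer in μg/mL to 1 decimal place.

The dosing interval is 2 half-lives, so f = 2^(−2) = 0.25.
At steady state, R = 1/(1 − 0.25) = 4/3.
Single-dose peak C₀ = D/Vd = 2300/100 = 23 μg/mL.
Steady-state peak Cmax,ss = C₀·R = 23 × 4/3 ≈ 30.667 μg/mL.
Steady-state trough Cmin,ss = Cmax,ss·f ≈ 30.667 × 0.25 ≈ 7.667 μg/mL.

7.7 μg/mL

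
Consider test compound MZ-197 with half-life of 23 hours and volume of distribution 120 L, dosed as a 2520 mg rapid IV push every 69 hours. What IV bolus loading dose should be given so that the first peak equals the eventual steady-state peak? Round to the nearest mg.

2880 mg

f = (1/2)^(69/23) ≈ 0.125000; accumulation ratio R = 1/(1−f) ≈ 1.14286.
Loading dose to hit Cmax,ss on first dose: D_load = D_maint·R ≈ 2520 × 1.14286 ≈ 2880.01 mg.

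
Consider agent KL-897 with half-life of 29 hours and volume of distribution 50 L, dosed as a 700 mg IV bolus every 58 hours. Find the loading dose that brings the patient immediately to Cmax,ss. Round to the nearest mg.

f = (1/2)^(58/29) ≈ 0.250000; accumulation ratio R = 1/(1−f) ≈ 1.33333.
Loading dose to hit Cmax,ss on first dose: D_load = D_maint·R ≈ 700 × 1.33333 ≈ 933.33 mg.

933 mg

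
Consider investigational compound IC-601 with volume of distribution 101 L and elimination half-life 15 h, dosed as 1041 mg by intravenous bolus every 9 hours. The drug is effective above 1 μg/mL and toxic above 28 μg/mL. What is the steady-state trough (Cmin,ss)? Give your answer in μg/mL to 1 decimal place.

τ/t½ = 9/15 ≈ 0.6, so fraction remaining f = (1/2)^(9/15) ≈ 0.6598.
Accumulation ratio R = 1/(1 − f) ≈ 1/0.3402 ≈ 2.9394.
Single-dose peak C₀ = D/Vd = 1041/101 ≈ 10.307 μg/mL.
Cmax,ss = C₀/(1 − f) ≈ 10.307/0.3402 ≈ 30.297 μg/mL.
One interval later, Cmin,ss = Cmax,ss·e^(−kτ) ≈ 30.297 × 0.6598 ≈ 19.990 μg/mL.
Trough 20.0 μg/mL vs MEC 1 μg/mL: adequate.

20.0 μg/mL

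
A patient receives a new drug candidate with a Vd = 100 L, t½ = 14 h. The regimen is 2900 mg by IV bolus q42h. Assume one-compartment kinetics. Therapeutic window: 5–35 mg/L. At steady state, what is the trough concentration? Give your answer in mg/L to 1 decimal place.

4.1 mg/L

τ = 42 h = 3 half-lives, so f = (1/2)^3 = 0.125.
At steady state, R = 1/(1 − 0.125) = 8/7.
Single-dose peak C₀ = D/Vd = 2900/100 = 29 mg/L.
Steady-state peak Cmax,ss = C₀·R = 29 × 8/7 ≈ 33.143 mg/L.
Steady-state trough Cmin,ss = Cmax,ss·f ≈ 33.143 × 0.125 ≈ 4.143 mg/L.
Trough 4.1 mg/L vs MEC 5 mg/L: subtherapeutic.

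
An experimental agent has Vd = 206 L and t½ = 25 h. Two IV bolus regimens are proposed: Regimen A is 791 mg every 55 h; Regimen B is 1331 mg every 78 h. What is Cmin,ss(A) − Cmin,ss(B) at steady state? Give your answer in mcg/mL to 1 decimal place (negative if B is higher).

0.2 mcg/mL

Regimen A: f = (1/2)^(55/25) ≈ 0.2176; Cmin,ss = (791/206)·f/(1−f) ≈ 1.068 mcg/mL.
Regimen B: f = (1/2)^(78/25) ≈ 0.1150; Cmin,ss = (1331/206)·f/(1−f) ≈ 0.840 mcg/mL.
Difference ≈ 1.068 − 0.840 ≈ 0.228 mcg/mL.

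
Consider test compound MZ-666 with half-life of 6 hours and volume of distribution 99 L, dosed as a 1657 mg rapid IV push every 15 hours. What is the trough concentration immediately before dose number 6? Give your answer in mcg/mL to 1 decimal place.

3.6 mcg/mL

f = (1/2)^(τ/t½) = (1/2)^(15/6) ≈ 0.1768.
C₀ = D/Vd = 1657/99 ≈ 16.737 mcg/mL.
Before the 6th dose, 5 doses have been given. Superposition: Cmin = C₀·(f + f² + … + f^5).
≈ 16.737 × (0.1768 + 0.0313 + 0.0055 + 0.0010 + 0.0002) ≈ 16.737 × 0.2148 ≈ 3.595 mcg/mL.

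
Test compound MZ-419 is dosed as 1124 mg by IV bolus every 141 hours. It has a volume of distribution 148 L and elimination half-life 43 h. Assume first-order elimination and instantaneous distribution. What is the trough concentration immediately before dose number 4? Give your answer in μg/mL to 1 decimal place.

f = (1/2)^(τ/t½) = (1/2)^(141/43) ≈ 0.1030.
C₀ = D/Vd = 1124/148 ≈ 7.595 μg/mL.
Before the 4th dose, 3 doses have been given. Superposition: Cmin = C₀·(f + f² + … + f^3).
≈ 7.595 × (0.1030 + 0.0106 + 0.0011) ≈ 7.595 × 0.1147 ≈ 0.871 μg/mL.

0.9 μg/mL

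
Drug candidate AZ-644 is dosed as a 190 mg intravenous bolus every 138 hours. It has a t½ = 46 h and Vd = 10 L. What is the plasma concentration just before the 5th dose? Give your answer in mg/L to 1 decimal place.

2.7 mg/L

f = (1/2)^(τ/t½) = (1/2)^(138/46) ≈ 0.1250.
C₀ = D/Vd = 190/10 ≈ 19.000 mg/L.
Before the 5th dose, 4 doses have been given. Superposition: Cmin = C₀·(f + f² + … + f^4).
≈ 19.000 × (0.1250 + 0.0156 + 0.0020 + 0.0002) ≈ 19.000 × 0.1428 ≈ 2.713 mg/L.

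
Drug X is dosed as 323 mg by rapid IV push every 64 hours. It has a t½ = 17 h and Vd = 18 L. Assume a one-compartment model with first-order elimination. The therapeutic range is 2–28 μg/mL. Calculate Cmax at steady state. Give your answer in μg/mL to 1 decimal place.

19.4 μg/mL

Over one 64-h interval, 64/17 ≈ 3.7647 half-lives elapse, leaving f ≈ 0.0736 of each dose.
At steady state, accumulation factor R = 1/(1 − e^(−kτ)) ≈ 1.0794.
Each bolus raises the concentration by D/Vd = 323/18 ≈ 17.944 μg/mL.
Steady-state peak Cmax,ss = C₀·R ≈ 17.944 × 1.0794 ≈ 19.369 μg/mL.
Peak 19.4 μg/mL vs MTC 28 μg/mL: below toxic threshold.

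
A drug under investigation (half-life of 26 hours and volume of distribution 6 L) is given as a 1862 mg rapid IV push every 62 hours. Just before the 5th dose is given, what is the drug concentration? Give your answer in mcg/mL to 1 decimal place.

f = (1/2)^(τ/t½) = (1/2)^(62/26) ≈ 0.1915.
C₀ = D/Vd = 1862/6 ≈ 310.333 mcg/mL.
Before the 5th dose, 4 doses have been given. Superposition: Cmin = C₀·(f + f² + … + f^4).
≈ 310.333 × (0.1915 + 0.0367 + 0.0070 + 0.0013) ≈ 310.333 × 0.2365 ≈ 73.394 mcg/mL.

73.4 mcg/mL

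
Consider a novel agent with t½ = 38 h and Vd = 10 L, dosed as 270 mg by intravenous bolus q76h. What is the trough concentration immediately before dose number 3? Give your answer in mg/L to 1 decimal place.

8.4 mg/L

f = (1/2)^(τ/t½) = (1/2)^(76/38) ≈ 0.2500.
C₀ = D/Vd = 270/10 ≈ 27.000 mg/L.
Before the 3rd dose, 2 doses have been given. Superposition: Cmin = C₀·(f + f²).
≈ 27.000 × (0.2500 + 0.0625) ≈ 27.000 × 0.3125 ≈ 8.438 mg/L.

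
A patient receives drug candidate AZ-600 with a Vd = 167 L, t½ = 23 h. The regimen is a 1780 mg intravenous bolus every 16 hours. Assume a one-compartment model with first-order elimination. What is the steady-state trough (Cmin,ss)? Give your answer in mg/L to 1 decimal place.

k = ln2/t½ = ln2/23 ≈ 0.030137 h⁻¹; fraction remaining f = e^(−kτ) = e^(−0.030137×16) ≈ 0.6174.
Accumulation ratio R = 1/(1 − f) ≈ 1/0.3826 ≈ 2.6137.
Each bolus raises the concentration by D/Vd = 1780/167 ≈ 10.659 mg/L.
Steady-state peak Cmax,ss = C₀·R ≈ 10.659 × 2.6137 ≈ 27.859 mg/L.
Steady-state trough Cmin,ss = Cmax,ss·f ≈ 27.859 × 0.6174 ≈ 17.200 mg/L.

17.2 mg/L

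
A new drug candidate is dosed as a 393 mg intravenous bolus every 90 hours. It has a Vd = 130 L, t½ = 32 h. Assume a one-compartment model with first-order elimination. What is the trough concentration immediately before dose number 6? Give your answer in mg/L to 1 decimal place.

f = (1/2)^(τ/t½) = (1/2)^(90/32) ≈ 0.1423.
C₀ = D/Vd = 393/130 ≈ 3.023 mg/L.
Before the 6th dose, 5 doses have been given. Superposition: Cmin = C₀·(f + f² + … + f^5).
≈ 3.023 × (0.1423 + 0.0202 + 0.0029 + 0.0004 + 0.0001) ≈ 3.023 × 0.1659 ≈ 0.502 mg/L.

0.5 mg/L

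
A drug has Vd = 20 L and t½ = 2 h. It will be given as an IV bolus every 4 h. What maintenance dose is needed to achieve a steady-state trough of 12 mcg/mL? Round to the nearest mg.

720 mg

τ/t½ = 4/2 ≈ 2, so f = (1/2)^(4/2) ≈ 0.250000.
Cmin,ss = (D/Vd)·f/(1−f), so D = Cmin,ss·Vd·(1−f)/f.
D = 12 × 20 × (1−f)/f ≈ 12 × 20 × 3.00000 ≈ 720.00 mg.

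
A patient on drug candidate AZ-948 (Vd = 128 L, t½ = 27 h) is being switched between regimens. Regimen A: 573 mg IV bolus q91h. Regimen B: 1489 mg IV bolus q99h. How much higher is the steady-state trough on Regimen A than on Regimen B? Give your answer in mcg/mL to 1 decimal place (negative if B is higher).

-0.5 mcg/mL

Regimen A: f = (1/2)^(91/27) ≈ 0.0967; Cmin,ss = (573/128)·f/(1−f) ≈ 0.479 mcg/mL.
Regimen B: f = (1/2)^(99/27) ≈ 0.0787; Cmin,ss = (1489/128)·f/(1−f) ≈ 0.994 mcg/mL.
Difference ≈ 0.479 − 0.994 ≈ -0.515 mcg/mL.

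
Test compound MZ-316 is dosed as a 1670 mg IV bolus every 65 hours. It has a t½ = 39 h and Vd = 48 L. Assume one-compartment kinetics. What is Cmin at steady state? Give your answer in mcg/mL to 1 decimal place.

τ/t½ = 65/39 ≈ 1.6667, so fraction remaining f = (1/2)^(65/39) ≈ 0.3150.
Accumulation ratio R = 1/(1 − f) ≈ 1/0.6850 ≈ 1.4599.
Single-dose peak C₀ = D/Vd = 1670/48 ≈ 34.792 mcg/mL.
Cmax,ss = C₀/(1 − f) ≈ 34.792/0.6850 ≈ 50.791 mcg/mL.
Steady-state trough Cmin,ss = Cmax,ss·f ≈ 50.791 × 0.3150 ≈ 15.999 mcg/mL.

16.0 mcg/mL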